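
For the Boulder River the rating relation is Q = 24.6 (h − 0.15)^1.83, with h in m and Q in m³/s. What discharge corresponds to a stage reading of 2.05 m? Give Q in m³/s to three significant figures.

79.6 m³/s

Q = 24.6 × (2.05 − 0.15)^1.83 = 24.6 × 1.9^1.83 = 79.63 m³/s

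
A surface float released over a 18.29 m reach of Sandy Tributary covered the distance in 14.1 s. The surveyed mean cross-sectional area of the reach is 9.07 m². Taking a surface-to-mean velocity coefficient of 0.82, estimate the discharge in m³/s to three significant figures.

9.65 m³/s

v_surface = L / t̄ = 18.29 / 14.1 = 1.297 m/s
v_mean = 0.82 × 1.297 = 1.064 m/s
Q = A × v_mean = 9.07 × 1.064 = 9.648 m³/s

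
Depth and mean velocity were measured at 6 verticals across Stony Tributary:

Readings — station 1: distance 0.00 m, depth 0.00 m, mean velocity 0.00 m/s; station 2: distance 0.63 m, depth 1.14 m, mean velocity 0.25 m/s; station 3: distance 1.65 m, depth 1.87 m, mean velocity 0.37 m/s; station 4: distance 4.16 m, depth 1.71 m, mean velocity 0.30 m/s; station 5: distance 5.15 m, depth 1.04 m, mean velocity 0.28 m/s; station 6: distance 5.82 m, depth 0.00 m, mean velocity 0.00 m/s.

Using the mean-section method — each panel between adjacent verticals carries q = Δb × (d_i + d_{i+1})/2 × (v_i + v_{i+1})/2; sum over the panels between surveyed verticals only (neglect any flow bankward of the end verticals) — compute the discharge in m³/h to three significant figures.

8890 m³/h

Panel 1-2: Δb = 0.63 m, d̄ = (0.00+1.14)/2 = 0.57, v̄ = (0.00+0.25)/2 = 0.125 → q = 0.63×0.57×0.125 = 0.04489 m³/s
Panel 2-3: Δb = 1.02 m, d̄ = (1.14+1.87)/2 = 1.505, v̄ = (0.25+0.37)/2 = 0.31 → q = 1.02×1.505×0.31 = 0.4759 m³/s
Panel 3-4: Δb = 2.51 m, d̄ = (1.87+1.71)/2 = 1.79, v̄ = (0.37+0.30)/2 = 0.335 → q = 2.51×1.79×0.335 = 1.505 m³/s
Panel 4-5: Δb = 0.99 m, d̄ = (1.71+1.04)/2 = 1.375, v̄ = (0.30+0.28)/2 = 0.29 → q = 0.99×1.375×0.29 = 0.3948 m³/s
Panel 5-6: Δb = 0.67 m, d̄ = (1.04+0.00)/2 = 0.52, v̄ = (0.28+0.00)/2 = 0.14 → q = 0.67×0.52×0.14 = 0.04878 m³/s
Q = Σ q = 2.469 m³/s
= 2.469 × 3600 = 8890 m³/h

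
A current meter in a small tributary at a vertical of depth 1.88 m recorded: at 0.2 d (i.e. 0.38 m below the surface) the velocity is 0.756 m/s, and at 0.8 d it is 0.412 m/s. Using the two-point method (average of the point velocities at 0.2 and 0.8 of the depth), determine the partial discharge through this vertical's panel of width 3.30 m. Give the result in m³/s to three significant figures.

3.62 m³/s

v̄ = (0.756 + 0.412) / 2 = 0.5840 m/s
q = v̄ × d × w = 0.5840 × 1.88 × 3.30 = 3.623 m³/s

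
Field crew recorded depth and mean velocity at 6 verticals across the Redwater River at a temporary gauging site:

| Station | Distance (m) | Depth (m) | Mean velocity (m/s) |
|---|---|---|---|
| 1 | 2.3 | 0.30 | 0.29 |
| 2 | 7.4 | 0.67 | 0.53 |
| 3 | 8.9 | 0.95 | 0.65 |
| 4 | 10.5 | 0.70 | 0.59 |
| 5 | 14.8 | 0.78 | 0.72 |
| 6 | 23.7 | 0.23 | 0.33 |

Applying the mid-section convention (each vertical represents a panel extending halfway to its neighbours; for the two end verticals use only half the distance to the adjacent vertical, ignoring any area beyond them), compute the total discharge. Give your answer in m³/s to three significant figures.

w_1 = (7.4 − 2.3)/2 = 2.55 m; q_1 = 0.29 × 0.30 × 2.55 = 0.2219 m³/s
w_2 = (8.9 − 2.3)/2 = 3.3 m; q_2 = 0.53 × 0.67 × 3.3 = 1.172 m³/s
w_3 = (10.5 − 7.4)/2 = 1.55 m; q_3 = 0.65 × 0.95 × 1.55 = 0.9571 m³/s
w_4 = (14.8 − 8.9)/2 = 2.95 m; q_4 = 0.59 × 0.70 × 2.95 = 1.218 m³/s
w_5 = (23.7 − 10.5)/2 = 6.6 m; q_5 = 0.72 × 0.78 × 6.6 = 3.707 m³/s
w_6 = (23.7 − 14.8)/2 = 4.45 m; q_6 = 0.33 × 0.23 × 4.45 = 0.3378 m³/s
Q = Σ qᵢ = 7.613 m³/s

7.61 m³/s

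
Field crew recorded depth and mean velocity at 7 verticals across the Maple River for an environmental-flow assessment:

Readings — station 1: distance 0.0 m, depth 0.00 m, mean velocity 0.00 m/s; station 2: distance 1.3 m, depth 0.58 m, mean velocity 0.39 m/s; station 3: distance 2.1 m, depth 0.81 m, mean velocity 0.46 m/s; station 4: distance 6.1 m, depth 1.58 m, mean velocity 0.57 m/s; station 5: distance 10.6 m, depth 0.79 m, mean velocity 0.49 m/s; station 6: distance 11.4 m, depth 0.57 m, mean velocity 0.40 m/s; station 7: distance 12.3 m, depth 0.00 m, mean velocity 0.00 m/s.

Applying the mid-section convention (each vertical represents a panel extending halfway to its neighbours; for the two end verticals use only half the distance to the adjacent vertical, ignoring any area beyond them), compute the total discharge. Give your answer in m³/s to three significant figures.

6.18 m³/s

w_2 = (2.1 − 0.0)/2 = 1.05 m; q_2 = 0.39 × 0.58 × 1.05 = 0.2375 m³/s
w_3 = (6.1 − 1.3)/2 = 2.4 m; q_3 = 0.46 × 0.81 × 2.4 = 0.8942 m³/s
w_4 = (10.6 − 2.1)/2 = 4.25 m; q_4 = 0.57 × 1.58 × 4.25 = 3.828 m³/s
w_5 = (11.4 − 6.1)/2 = 2.65 m; q_5 = 0.49 × 0.79 × 2.65 = 1.026 m³/s
w_6 = (12.3 − 10.6)/2 = 0.85 m; q_6 = 0.40 × 0.57 × 0.85 = 0.1938 m³/s
Stations 1, 7 contribute zero (depth or velocity is 0).
Q = Σ qᵢ = 6.179 m³/s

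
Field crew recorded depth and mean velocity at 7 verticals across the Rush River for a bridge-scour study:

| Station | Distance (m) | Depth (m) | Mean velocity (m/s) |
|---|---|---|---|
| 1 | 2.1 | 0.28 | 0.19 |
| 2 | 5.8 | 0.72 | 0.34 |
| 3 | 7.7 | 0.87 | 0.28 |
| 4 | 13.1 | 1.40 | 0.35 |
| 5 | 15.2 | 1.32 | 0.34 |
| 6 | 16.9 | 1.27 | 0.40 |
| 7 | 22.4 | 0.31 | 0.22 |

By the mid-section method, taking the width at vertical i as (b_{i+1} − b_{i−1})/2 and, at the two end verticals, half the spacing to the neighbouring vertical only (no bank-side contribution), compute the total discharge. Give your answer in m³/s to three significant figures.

w_1 = (5.8 − 2.1)/2 = 1.85 m; q_1 = 0.19 × 0.28 × 1.85 = 0.09842 m³/s
w_2 = (7.7 − 2.1)/2 = 2.8 m; q_2 = 0.34 × 0.72 × 2.8 = 0.6854 m³/s
w_3 = (13.1 − 5.8)/2 = 3.65 m; q_3 = 0.28 × 0.87 × 3.65 = 0.8891 m³/s
w_4 = (15.2 − 7.7)/2 = 3.75 m; q_4 = 0.35 × 1.40 × 3.75 = 1.838 m³/s
w_5 = (16.9 − 13.1)/2 = 1.9 m; q_5 = 0.34 × 1.32 × 1.9 = 0.8527 m³/s
w_6 = (22.4 − 15.2)/2 = 3.6 m; q_6 = 0.40 × 1.27 × 3.6 = 1.829 m³/s
w_7 = (22.4 − 16.9)/2 = 2.75 m; q_7 = 0.22 × 0.31 × 2.75 = 0.1876 m³/s
Q = Σ qᵢ = 6.380 m³/s

6.38 m³/s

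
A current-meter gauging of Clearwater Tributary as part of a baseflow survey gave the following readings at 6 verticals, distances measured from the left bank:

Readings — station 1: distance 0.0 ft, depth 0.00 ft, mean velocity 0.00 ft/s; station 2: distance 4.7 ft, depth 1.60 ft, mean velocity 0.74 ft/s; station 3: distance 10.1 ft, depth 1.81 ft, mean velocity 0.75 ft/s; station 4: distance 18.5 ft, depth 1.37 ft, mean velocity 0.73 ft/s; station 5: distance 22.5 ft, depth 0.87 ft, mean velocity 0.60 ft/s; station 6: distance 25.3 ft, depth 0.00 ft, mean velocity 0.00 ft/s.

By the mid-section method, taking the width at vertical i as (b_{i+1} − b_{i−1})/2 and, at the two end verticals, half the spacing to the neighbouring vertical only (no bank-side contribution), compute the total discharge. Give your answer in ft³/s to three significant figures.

w_2 = (10.1 − 0.0)/2 = 5.05 ft; q_2 = 0.74 × 1.60 × 5.05 = 5.979 ft³/s
w_3 = (18.5 − 4.7)/2 = 6.9 ft; q_3 = 0.75 × 1.81 × 6.9 = 9.367 ft³/s
w_4 = (22.5 − 10.1)/2 = 6.2 ft; q_4 = 0.73 × 1.37 × 6.2 = 6.201 ft³/s
w_5 = (25.3 − 18.5)/2 = 3.4 ft; q_5 = 0.60 × 0.87 × 3.4 = 1.775 ft³/s
Stations 1, 6 contribute zero (depth or velocity is 0).
Q = Σ qᵢ = 23.32 ft³/s

23.3 ft³/s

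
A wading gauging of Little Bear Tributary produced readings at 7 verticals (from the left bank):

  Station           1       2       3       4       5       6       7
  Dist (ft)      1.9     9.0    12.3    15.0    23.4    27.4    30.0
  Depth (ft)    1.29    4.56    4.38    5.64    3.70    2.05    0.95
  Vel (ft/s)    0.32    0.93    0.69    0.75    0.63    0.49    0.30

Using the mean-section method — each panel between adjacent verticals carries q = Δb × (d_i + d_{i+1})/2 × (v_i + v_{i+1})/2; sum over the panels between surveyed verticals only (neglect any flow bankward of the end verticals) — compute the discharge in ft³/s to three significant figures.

69.7 ft³/s

Panel 1-2: Δb = 7.1 ft, d̄ = (1.29+4.56)/2 = 2.925, v̄ = (0.32+0.93)/2 = 0.625 → q = 7.1×2.925×0.625 = 12.98 ft³/s
Panel 2-3: Δb = 3.3 ft, d̄ = (4.56+4.38)/2 = 4.47, v̄ = (0.93+0.69)/2 = 0.81 → q = 3.3×4.47×0.81 = 11.95 ft³/s
Panel 3-4: Δb = 2.7 ft, d̄ = (4.38+5.64)/2 = 5.01, v̄ = (0.69+0.75)/2 = 0.72 → q = 2.7×5.01×0.72 = 9.739 ft³/s
Panel 4-5: Δb = 8.4 ft, d̄ = (5.64+3.70)/2 = 4.67, v̄ = (0.75+0.63)/2 = 0.69 → q = 8.4×4.67×0.69 = 27.07 ft³/s
Panel 5-6: Δb = 4 ft, d̄ = (3.70+2.05)/2 = 2.875, v̄ = (0.63+0.49)/2 = 0.56 → q = 4×2.875×0.56 = 6.440 ft³/s
Panel 6-7: Δb = 2.6 ft, d̄ = (2.05+0.95)/2 = 1.5, v̄ = (0.49+0.30)/2 = 0.395 → q = 2.6×1.5×0.395 = 1.541 ft³/s
Q = Σ q = 69.72 ft³/s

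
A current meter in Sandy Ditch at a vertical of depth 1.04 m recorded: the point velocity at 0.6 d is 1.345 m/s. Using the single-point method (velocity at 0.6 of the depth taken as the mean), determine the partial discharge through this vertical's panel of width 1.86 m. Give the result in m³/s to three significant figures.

v̄ = v₀.₆ = 1.345 m/s
q = v̄ × d × w = 1.345 × 1.04 × 1.86 = 2.602 m³/s

2.60 m³/s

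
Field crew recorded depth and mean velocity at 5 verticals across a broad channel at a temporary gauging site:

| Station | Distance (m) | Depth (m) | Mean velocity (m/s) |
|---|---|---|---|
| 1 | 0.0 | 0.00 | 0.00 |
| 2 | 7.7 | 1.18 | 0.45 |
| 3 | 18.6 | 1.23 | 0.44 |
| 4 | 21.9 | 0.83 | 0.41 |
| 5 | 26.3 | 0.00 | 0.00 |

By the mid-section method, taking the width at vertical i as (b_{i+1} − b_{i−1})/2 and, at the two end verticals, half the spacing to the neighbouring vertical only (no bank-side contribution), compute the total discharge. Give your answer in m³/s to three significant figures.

10.1 m³/s

w_2 = (18.6 − 0.0)/2 = 9.3 m; q_2 = 0.45 × 1.18 × 9.3 = 4.938 m³/s
w_3 = (21.9 − 7.7)/2 = 7.1 m; q_3 = 0.44 × 1.23 × 7.1 = 3.843 m³/s
w_4 = (26.3 − 18.6)/2 = 3.85 m; q_4 = 0.41 × 0.83 × 3.85 = 1.310 m³/s
Stations 1, 5 contribute zero (depth or velocity is 0).
Q = Σ qᵢ = 10.09 m³/s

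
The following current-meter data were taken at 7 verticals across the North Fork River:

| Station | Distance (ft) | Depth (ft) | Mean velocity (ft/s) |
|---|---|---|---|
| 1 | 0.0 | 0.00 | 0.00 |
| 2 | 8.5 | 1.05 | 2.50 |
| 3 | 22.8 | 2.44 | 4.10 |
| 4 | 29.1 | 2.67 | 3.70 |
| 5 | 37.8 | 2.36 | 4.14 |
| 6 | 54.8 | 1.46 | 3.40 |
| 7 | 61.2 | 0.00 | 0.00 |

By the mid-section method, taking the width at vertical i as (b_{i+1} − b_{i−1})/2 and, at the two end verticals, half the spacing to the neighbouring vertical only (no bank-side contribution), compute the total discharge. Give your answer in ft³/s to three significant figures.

w_2 = (22.8 − 0.0)/2 = 11.4 ft; q_2 = 2.50 × 1.05 × 11.4 = 29.93 ft³/s
w_3 = (29.1 − 8.5)/2 = 10.3 ft; q_3 = 4.10 × 2.44 × 10.3 = 103.0 ft³/s
w_4 = (37.8 − 22.8)/2 = 7.5 ft; q_4 = 3.70 × 2.67 × 7.5 = 74.09 ft³/s
w_5 = (54.8 − 29.1)/2 = 12.85 ft; q_5 = 4.14 × 2.36 × 12.85 = 125.5 ft³/s
w_6 = (61.2 − 37.8)/2 = 11.7 ft; q_6 = 3.40 × 1.46 × 11.7 = 58.08 ft³/s
Stations 1, 7 contribute zero (depth or velocity is 0).
Q = Σ qᵢ = 390.7 ft³/s

391 ft³/s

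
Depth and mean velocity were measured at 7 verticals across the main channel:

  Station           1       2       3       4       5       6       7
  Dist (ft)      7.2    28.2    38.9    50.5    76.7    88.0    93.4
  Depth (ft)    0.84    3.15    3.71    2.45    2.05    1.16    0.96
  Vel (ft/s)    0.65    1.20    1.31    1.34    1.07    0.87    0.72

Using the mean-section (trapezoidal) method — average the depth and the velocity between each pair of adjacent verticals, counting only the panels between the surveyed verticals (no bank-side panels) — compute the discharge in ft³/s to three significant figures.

225 ft³/s

Panel 1-2: Δb = 21 ft, d̄ = (0.84+3.15)/2 = 1.995, v̄ = (0.65+1.20)/2 = 0.925 → q = 21×1.995×0.925 = 38.75 ft³/s
Panel 2-3: Δb = 10.7 ft, d̄ = (3.15+3.71)/2 = 3.43, v̄ = (1.20+1.31)/2 = 1.255 → q = 10.7×3.43×1.255 = 46.06 ft³/s
Panel 3-4: Δb = 11.6 ft, d̄ = (3.71+2.45)/2 = 3.08, v̄ = (1.31+1.34)/2 = 1.325 → q = 11.6×3.08×1.325 = 47.34 ft³/s
Panel 4-5: Δb = 26.2 ft, d̄ = (2.45+2.05)/2 = 2.25, v̄ = (1.34+1.07)/2 = 1.205 → q = 26.2×2.25×1.205 = 71.03 ft³/s
Panel 5-6: Δb = 11.3 ft, d̄ = (2.05+1.16)/2 = 1.605, v̄ = (1.07+0.87)/2 = 0.97 → q = 11.3×1.605×0.97 = 17.59 ft³/s
Panel 6-7: Δb = 5.4 ft, d̄ = (1.16+0.96)/2 = 1.06, v̄ = (0.87+0.72)/2 = 0.795 → q = 5.4×1.06×0.795 = 4.551 ft³/s
Q = Σ q = 225.3 ft³/s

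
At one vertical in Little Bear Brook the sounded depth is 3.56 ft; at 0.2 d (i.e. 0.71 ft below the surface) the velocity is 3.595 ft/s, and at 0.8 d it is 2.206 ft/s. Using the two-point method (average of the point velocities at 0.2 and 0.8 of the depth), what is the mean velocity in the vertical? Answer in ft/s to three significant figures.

v̄ = (3.595 + 2.206) / 2 = 2.901 ft/s

2.90 ft/s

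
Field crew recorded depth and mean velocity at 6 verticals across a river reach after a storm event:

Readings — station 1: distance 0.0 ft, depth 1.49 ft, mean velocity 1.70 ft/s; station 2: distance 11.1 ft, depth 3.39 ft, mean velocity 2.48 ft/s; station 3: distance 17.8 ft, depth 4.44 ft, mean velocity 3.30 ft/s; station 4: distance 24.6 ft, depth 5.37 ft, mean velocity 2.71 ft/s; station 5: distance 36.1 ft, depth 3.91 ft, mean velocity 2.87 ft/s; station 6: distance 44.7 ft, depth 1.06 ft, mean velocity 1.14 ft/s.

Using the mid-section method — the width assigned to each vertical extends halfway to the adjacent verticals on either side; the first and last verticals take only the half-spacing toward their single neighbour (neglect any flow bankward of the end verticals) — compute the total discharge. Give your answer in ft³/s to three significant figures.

w_1 = (11.1 − 0.0)/2 = 5.55 ft; q_1 = 1.70 × 1.49 × 5.55 = 14.06 ft³/s
w_2 = (17.8 − 0.0)/2 = 8.9 ft; q_2 = 2.48 × 3.39 × 8.9 = 74.82 ft³/s
w_3 = (24.6 − 11.1)/2 = 6.75 ft; q_3 = 3.30 × 4.44 × 6.75 = 98.90 ft³/s
w_4 = (36.1 − 17.8)/2 = 9.15 ft; q_4 = 2.71 × 5.37 × 9.15 = 133.2 ft³/s
w_5 = (44.7 − 24.6)/2 = 10.05 ft; q_5 = 2.87 × 3.91 × 10.05 = 112.8 ft³/s
w_6 = (44.7 − 36.1)/2 = 4.3 ft; q_6 = 1.14 × 1.06 × 4.3 = 5.196 ft³/s
Q = Σ qᵢ = 438.9 ft³/s

439 ft³/s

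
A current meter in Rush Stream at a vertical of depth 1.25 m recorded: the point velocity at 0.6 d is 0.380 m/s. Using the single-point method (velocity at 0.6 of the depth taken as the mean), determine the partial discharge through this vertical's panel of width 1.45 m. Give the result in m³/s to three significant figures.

v̄ = v₀.₆ = 0.380 m/s
q = v̄ × d × w = 0.3800 × 1.25 × 1.45 = 0.6888 m³/s

0.689 m³/s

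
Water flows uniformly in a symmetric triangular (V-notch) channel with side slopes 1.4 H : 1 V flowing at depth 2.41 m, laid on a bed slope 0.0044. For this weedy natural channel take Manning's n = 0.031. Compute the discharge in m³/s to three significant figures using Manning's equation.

A = z·y² = 1.4×2.41² = 8.131 m²
P = 2y√(1+z²) = 2×2.41×√(1+1.4²) = 8.293 m
R = A/P = 8.131/8.293 = 0.9805 m
Q = (1/n)·A·R^(2/3)·S^(1/2) = (1/0.031) × 8.131 × 0.9805^(2/3) × 0.0044^(1/2) = 17.17 m³/s

17.2 m³/s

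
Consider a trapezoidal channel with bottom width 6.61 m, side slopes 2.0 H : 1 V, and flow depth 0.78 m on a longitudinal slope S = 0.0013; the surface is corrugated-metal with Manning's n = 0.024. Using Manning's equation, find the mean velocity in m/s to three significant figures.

A = (b + z·y)·y = (6.61 + 2.0×0.78)×0.78 = 6.373 m²
P = b + 2y√(1+z²) = 6.61 + 2×0.78×√(1+2.0²) = 10.10 m
R = A/P = 6.373/10.10 = 0.6311 m
Q = (1/n)·A·R^(2/3)·S^(1/2) = (1/0.024) × 6.373 × 0.6311^(2/3) × 0.0013^(1/2) = 7.044 m³/s
V = Q/A = 7.044/6.373 = 1.105 m/s

1.11 m/s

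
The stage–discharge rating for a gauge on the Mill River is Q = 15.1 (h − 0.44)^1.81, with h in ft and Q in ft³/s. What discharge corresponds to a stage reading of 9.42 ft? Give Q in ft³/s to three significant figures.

Q = 15.1 × (9.42 − 0.44)^1.81 = 15.1 × 8.98^1.81 = 802.4 ft³/s

802 ft³/s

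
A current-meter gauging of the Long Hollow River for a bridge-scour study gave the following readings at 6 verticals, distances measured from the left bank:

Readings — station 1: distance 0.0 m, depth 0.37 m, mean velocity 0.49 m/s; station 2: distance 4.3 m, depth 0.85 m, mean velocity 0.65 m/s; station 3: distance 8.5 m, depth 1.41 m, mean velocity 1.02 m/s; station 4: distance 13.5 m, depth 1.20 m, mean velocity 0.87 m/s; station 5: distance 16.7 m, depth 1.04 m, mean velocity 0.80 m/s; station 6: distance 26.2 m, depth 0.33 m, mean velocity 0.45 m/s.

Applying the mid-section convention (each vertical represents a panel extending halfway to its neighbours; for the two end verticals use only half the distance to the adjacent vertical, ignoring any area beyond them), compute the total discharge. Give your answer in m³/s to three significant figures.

w_1 = (4.3 − 0.0)/2 = 2.15 m; q_1 = 0.49 × 0.37 × 2.15 = 0.3898 m³/s
w_2 = (8.5 − 0.0)/2 = 4.25 m; q_2 = 0.65 × 0.85 × 4.25 = 2.348 m³/s
w_3 = (13.5 − 4.3)/2 = 4.6 m; q_3 = 1.02 × 1.41 × 4.6 = 6.616 m³/s
w_4 = (16.7 − 8.5)/2 = 4.1 m; q_4 = 0.87 × 1.20 × 4.1 = 4.280 m³/s
w_5 = (26.2 − 13.5)/2 = 6.35 m; q_5 = 0.80 × 1.04 × 6.35 = 5.283 m³/s
w_6 = (26.2 − 16.7)/2 = 4.75 m; q_6 = 0.45 × 0.33 × 4.75 = 0.7054 m³/s
Q = Σ qᵢ = 19.62 m³/s

19.6 m³/s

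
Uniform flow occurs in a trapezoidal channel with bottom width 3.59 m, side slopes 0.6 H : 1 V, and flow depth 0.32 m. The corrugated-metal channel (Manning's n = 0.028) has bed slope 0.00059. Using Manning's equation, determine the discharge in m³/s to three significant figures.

A = (b + z·y)·y = (3.59 + 0.6×0.32)×0.32 = 1.210 m²
P = b + 2y√(1+z²) = 3.59 + 2×0.32×√(1+0.6²) = 4.336 m
R = A/P = 1.210/4.336 = 0.2791 m
Q = (1/n)·A·R^(2/3)·S^(1/2) = (1/0.028) × 1.210 × 0.2791^(2/3) × 0.00059^(1/2) = 0.4484 m³/s

0.448 m³/s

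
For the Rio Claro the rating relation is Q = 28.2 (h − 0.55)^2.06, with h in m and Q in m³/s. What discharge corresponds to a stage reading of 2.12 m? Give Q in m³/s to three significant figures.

Q = 28.2 × (2.12 − 0.55)^2.06 = 28.2 × 1.57^2.06 = 71.42 m³/s

71.4 m³/s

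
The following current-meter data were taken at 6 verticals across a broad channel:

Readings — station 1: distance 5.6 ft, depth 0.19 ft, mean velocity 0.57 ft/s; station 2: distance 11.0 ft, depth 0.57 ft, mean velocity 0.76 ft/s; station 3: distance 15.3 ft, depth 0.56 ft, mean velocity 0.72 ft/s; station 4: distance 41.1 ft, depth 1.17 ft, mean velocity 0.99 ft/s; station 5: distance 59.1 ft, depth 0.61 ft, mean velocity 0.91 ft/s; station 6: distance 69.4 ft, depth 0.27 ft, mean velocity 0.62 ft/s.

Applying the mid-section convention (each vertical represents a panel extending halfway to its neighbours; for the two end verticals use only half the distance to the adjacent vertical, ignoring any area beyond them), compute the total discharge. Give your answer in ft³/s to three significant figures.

w_1 = (11.0 − 5.6)/2 = 2.7 ft; q_1 = 0.57 × 0.19 × 2.7 = 0.2924 ft³/s
w_2 = (15.3 − 5.6)/2 = 4.85 ft; q_2 = 0.76 × 0.57 × 4.85 = 2.101 ft³/s
w_3 = (41.1 − 11.0)/2 = 15.05 ft; q_3 = 0.72 × 0.56 × 15.05 = 6.068 ft³/s
w_4 = (59.1 − 15.3)/2 = 21.9 ft; q_4 = 0.99 × 1.17 × 21.9 = 25.37 ft³/s
w_5 = (69.4 − 41.1)/2 = 14.15 ft; q_5 = 0.91 × 0.61 × 14.15 = 7.855 ft³/s
w_6 = (69.4 − 59.1)/2 = 5.15 ft; q_6 = 0.62 × 0.27 × 5.15 = 0.8621 ft³/s
Q = Σ qᵢ = 42.55 ft³/s

42.5 ft³/s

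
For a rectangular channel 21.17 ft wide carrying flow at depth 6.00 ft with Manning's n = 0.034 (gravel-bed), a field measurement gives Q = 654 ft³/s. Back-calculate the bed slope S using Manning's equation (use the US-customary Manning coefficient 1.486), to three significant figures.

A = b·y = 21.17 × 6.00 = 127.0 ft²
P = b + 2y = 21.17 + 2×6.00 = 33.17 ft
R = A/P = 127.0/33.17 = 3.829 ft
S = (Q·n / (1.486·A·R^(2/3)))² = (654×0.034 / (1.486×127.0×2.448))² = 0.002316

0.00232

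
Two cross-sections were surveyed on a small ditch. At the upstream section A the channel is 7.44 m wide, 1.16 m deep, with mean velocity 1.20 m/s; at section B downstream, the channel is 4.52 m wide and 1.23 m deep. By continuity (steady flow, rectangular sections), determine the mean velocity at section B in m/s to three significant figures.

Q = A₁V₁ = (7.44×1.16) × 1.20 = 10.36 m³/s
A₂ = 4.52 × 1.23 = 5.560 m²
V₂ = Q/A₂ = 10.36/5.560 = 1.863 m/s

1.86 m/s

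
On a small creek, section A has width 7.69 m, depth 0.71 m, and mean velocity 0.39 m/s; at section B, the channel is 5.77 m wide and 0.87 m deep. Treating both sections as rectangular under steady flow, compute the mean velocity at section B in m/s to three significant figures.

0.424 m/s

Q = A₁V₁ = (7.69×0.71) × 0.39 = 2.129 m³/s
A₂ = 5.77 × 0.87 = 5.020 m²
V₂ = Q/A₂ = 2.129/5.020 = 0.4242 m/s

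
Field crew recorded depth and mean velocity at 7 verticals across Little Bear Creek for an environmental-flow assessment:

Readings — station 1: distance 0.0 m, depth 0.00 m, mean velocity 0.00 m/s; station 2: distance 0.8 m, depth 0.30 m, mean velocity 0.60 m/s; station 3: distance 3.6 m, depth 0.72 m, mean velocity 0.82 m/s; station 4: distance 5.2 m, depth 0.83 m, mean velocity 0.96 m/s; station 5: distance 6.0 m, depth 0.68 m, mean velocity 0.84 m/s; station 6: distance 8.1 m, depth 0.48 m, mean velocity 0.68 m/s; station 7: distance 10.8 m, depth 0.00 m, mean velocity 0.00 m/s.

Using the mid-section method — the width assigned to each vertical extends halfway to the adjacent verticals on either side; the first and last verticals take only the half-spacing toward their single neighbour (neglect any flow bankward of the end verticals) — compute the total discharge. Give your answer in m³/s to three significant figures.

4.19 m³/s

w_2 = (3.6 − 0.0)/2 = 1.8 m; q_2 = 0.60 × 0.30 × 1.8 = 0.3240 m³/s
w_3 = (5.2 − 0.8)/2 = 2.2 m; q_3 = 0.82 × 0.72 × 2.2 = 1.299 m³/s
w_4 = (6.0 − 3.6)/2 = 1.2 m; q_4 = 0.96 × 0.83 × 1.2 = 0.9562 m³/s
w_5 = (8.1 − 5.2)/2 = 1.45 m; q_5 = 0.84 × 0.68 × 1.45 = 0.8282 m³/s
w_6 = (10.8 − 6.0)/2 = 2.4 m; q_6 = 0.68 × 0.48 × 2.4 = 0.7834 m³/s
Stations 1, 7 contribute zero (depth or velocity is 0).
Q = Σ qᵢ = 4.191 m³/s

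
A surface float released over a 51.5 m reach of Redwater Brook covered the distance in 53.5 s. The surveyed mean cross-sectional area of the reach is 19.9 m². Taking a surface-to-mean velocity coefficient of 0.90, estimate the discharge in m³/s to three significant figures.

17.2 m³/s

v_surface = L / t̄ = 51.5 / 53.5 = 0.9626 m/s
v_mean = 0.90 × 0.9626 = 0.8664 m/s
Q = A × v_mean = 19.9 × 0.8664 = 17.24 m³/s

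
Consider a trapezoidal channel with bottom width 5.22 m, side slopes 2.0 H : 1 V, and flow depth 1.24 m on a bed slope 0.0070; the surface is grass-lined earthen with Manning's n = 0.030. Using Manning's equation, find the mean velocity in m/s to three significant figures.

A = (b + z·y)·y = (5.22 + 2.0×1.24)×1.24 = 9.548 m²
P = b + 2y√(1+z²) = 5.22 + 2×1.24×√(1+2.0²) = 10.77 m
R = A/P = 9.548/10.77 = 0.8869 m
Q = (1/n)·A·R^(2/3)·S^(1/2) = (1/0.030) × 9.548 × 0.8869^(2/3) × 0.0070^(1/2) = 24.58 m³/s
V = Q/A = 24.58/9.548 = 2.574 m/s

2.57 m/s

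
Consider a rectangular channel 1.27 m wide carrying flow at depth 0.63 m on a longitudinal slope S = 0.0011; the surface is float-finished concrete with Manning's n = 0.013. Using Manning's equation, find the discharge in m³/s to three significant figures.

A = b·y = 1.27 × 0.63 = 0.8001 m²
P = b + 2y = 1.27 + 2×0.63 = 2.530 m
R = A/P = 0.8001/2.530 = 0.3162 m
Q = (1/n)·A·R^(2/3)·S^(1/2) = (1/0.013) × 0.8001 × 0.3162^(2/3) × 0.0011^(1/2) = 0.9475 m³/s

0.948 m³/s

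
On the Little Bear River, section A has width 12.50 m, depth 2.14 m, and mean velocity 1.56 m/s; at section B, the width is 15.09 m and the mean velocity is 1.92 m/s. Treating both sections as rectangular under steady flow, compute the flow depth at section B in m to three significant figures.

Q = A₁V₁ = (12.50×2.14) × 1.56 = 41.73 m³/s
d₂ = Q/(b₂ V₂) = 41.73/(15.09×1.92) = 1.440 m

1.44 m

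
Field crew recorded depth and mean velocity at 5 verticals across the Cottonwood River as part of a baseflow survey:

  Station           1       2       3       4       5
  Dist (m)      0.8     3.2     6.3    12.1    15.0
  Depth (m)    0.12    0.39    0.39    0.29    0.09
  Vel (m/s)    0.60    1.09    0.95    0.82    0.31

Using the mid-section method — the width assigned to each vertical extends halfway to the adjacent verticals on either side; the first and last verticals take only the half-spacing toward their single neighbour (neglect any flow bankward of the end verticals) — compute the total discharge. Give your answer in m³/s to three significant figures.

3.98 m³/s

w_1 = (3.2 − 0.8)/2 = 1.2 m; q_1 = 0.60 × 0.12 × 1.2 = 0.08640 m³/s
w_2 = (6.3 − 0.8)/2 = 2.75 m; q_2 = 1.09 × 0.39 × 2.75 = 1.169 m³/s
w_3 = (12.1 − 3.2)/2 = 4.45 m; q_3 = 0.95 × 0.39 × 4.45 = 1.649 m³/s
w_4 = (15.0 − 6.3)/2 = 4.35 m; q_4 = 0.82 × 0.29 × 4.35 = 1.034 m³/s
w_5 = (15.0 − 12.1)/2 = 1.45 m; q_5 = 0.31 × 0.09 × 1.45 = 0.04046 m³/s
Q = Σ qᵢ = 3.979 m³/s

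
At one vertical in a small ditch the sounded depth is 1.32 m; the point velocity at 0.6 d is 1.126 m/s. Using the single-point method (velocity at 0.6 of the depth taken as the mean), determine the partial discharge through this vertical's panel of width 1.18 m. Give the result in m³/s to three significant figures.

1.75 m³/s

v̄ = v₀.₆ = 1.126 m/s
q = v̄ × d × w = 1.126 × 1.32 × 1.18 = 1.754 m³/s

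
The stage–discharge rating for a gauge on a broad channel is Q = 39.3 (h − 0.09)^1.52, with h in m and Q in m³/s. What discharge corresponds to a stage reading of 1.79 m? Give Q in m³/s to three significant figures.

88.0 m³/s

Q = 39.3 × (1.79 − 0.09)^1.52 = 39.3 × 1.7^1.52 = 88.04 m³/s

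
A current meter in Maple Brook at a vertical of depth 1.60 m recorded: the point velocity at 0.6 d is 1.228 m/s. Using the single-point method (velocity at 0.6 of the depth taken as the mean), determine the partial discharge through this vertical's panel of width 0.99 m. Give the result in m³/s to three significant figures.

v̄ = v₀.₆ = 1.228 m/s
q = v̄ × d × w = 1.228 × 1.60 × 0.99 = 1.945 m³/s

1.95 m³/s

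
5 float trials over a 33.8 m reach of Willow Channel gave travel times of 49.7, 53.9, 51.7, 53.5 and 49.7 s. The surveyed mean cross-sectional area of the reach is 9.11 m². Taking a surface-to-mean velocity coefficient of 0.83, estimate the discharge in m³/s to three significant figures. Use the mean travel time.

4.94 m³/s

t̄ = (49.7 + 53.9 + 51.7 + 53.5 + 49.7) / 5 = 51.7 s
v_surface = L / t̄ = 33.8 / 51.7 = 0.6538 m/s
v_mean = 0.83 × 0.6538 = 0.5426 m/s
Q = A × v_mean = 9.11 × 0.5426 = 4.943 m³/s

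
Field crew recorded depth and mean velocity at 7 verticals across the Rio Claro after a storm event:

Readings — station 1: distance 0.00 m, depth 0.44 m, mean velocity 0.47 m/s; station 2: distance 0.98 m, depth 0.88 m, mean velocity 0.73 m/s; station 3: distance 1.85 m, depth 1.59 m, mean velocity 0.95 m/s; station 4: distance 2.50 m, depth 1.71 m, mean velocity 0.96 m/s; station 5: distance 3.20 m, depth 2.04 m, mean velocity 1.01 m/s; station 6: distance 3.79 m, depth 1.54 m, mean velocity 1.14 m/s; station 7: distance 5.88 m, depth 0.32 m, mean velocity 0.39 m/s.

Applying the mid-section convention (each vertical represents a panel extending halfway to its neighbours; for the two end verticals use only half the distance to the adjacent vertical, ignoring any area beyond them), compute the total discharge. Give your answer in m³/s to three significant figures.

w_1 = (0.98 − 0.00)/2 = 0.49 m; q_1 = 0.47 × 0.44 × 0.49 = 0.1013 m³/s
w_2 = (1.85 − 0.00)/2 = 0.925 m; q_2 = 0.73 × 0.88 × 0.925 = 0.5942 m³/s
w_3 = (2.50 − 0.98)/2 = 0.76 m; q_3 = 0.95 × 1.59 × 0.76 = 1.148 m³/s
w_4 = (3.20 − 1.85)/2 = 0.675 m; q_4 = 0.96 × 1.71 × 0.675 = 1.108 m³/s
w_5 = (3.79 − 2.50)/2 = 0.645 m; q_5 = 1.01 × 2.04 × 0.645 = 1.329 m³/s
w_6 = (5.88 − 3.20)/2 = 1.34 m; q_6 = 1.14 × 1.54 × 1.34 = 2.353 m³/s
w_7 = (5.88 − 3.79)/2 = 1.045 m; q_7 = 0.39 × 0.32 × 1.045 = 0.1304 m³/s
Q = Σ qᵢ = 6.763 m³/s

6.76 m³/s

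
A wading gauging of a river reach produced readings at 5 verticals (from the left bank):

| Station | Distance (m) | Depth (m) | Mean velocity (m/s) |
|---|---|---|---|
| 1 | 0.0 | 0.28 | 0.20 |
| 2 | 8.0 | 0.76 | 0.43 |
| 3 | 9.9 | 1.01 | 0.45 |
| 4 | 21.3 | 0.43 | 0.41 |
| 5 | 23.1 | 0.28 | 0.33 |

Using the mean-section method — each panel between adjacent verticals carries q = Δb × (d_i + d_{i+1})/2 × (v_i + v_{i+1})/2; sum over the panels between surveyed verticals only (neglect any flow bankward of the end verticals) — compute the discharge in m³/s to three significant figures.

Panel 1-2: Δb = 8 m, d̄ = (0.28+0.76)/2 = 0.52, v̄ = (0.20+0.43)/2 = 0.315 → q = 8×0.52×0.315 = 1.310 m³/s
Panel 2-3: Δb = 1.9 m, d̄ = (0.76+1.01)/2 = 0.885, v̄ = (0.43+0.45)/2 = 0.44 → q = 1.9×0.885×0.44 = 0.7399 m³/s
Panel 3-4: Δb = 11.4 m, d̄ = (1.01+0.43)/2 = 0.72, v̄ = (0.45+0.41)/2 = 0.43 → q = 11.4×0.72×0.43 = 3.529 m³/s
Panel 4-5: Δb = 1.8 m, d̄ = (0.43+0.28)/2 = 0.355, v̄ = (0.41+0.33)/2 = 0.37 → q = 1.8×0.355×0.37 = 0.2364 m³/s
Q = Σ q = 5.816 m³/s

5.82 m³/s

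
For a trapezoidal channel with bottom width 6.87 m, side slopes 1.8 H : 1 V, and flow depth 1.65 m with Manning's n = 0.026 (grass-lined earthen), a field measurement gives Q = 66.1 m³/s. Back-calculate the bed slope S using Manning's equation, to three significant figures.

0.00890

A = (b + z·y)·y = (6.87 + 1.8×1.65)×1.65 = 16.24 m²
P = b + 2y√(1+z²) = 6.87 + 2×1.65×√(1+1.8²) = 13.67 m
R = A/P = 16.24/13.67 = 1.188 m
S = (Q·n / (1·A·R^(2/3)))² = (66.1×0.026 / (1×16.24×1.122))² = 0.008904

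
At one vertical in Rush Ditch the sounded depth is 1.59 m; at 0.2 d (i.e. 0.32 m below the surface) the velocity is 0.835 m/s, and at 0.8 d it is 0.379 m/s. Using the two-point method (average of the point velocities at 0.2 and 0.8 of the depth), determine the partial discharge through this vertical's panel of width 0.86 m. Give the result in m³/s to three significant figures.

0.830 m³/s

v̄ = (0.835 + 0.379) / 2 = 0.6070 m/s
q = v̄ × d × w = 0.6070 × 1.59 × 0.86 = 0.8300 m³/s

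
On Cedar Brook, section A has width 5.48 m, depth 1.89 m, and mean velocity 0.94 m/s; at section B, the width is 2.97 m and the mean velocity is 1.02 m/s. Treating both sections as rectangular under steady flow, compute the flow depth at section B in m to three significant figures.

3.21 m

Q = A₁V₁ = (5.48×1.89) × 0.94 = 9.736 m³/s
d₂ = Q/(b₂ V₂) = 9.736/(2.97×1.02) = 3.214 m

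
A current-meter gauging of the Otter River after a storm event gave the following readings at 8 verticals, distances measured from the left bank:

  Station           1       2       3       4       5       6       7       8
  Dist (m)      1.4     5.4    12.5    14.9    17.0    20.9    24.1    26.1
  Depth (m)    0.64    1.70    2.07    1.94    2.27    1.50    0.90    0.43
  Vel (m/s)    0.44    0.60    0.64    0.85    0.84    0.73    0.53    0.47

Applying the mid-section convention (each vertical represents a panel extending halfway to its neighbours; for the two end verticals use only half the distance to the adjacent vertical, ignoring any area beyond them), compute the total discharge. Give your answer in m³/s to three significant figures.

27.3 m³/s

w_1 = (5.4 − 1.4)/2 = 2 m; q_1 = 0.44 × 0.64 × 2 = 0.5632 m³/s
w_2 = (12.5 − 1.4)/2 = 5.55 m; q_2 = 0.60 × 1.70 × 5.55 = 5.661 m³/s
w_3 = (14.9 − 5.4)/2 = 4.75 m; q_3 = 0.64 × 2.07 × 4.75 = 6.293 m³/s
w_4 = (17.0 − 12.5)/2 = 2.25 m; q_4 = 0.85 × 1.94 × 2.25 = 3.710 m³/s
w_5 = (20.9 − 14.9)/2 = 3 m; q_5 = 0.84 × 2.27 × 3 = 5.720 m³/s
w_6 = (24.1 − 17.0)/2 = 3.55 m; q_6 = 0.73 × 1.50 × 3.55 = 3.887 m³/s
w_7 = (26.1 − 20.9)/2 = 2.6 m; q_7 = 0.53 × 0.90 × 2.6 = 1.240 m³/s
w_8 = (26.1 − 24.1)/2 = 1 m; q_8 = 0.47 × 0.43 × 1 = 0.2021 m³/s
Q = Σ qᵢ = 27.28 m³/s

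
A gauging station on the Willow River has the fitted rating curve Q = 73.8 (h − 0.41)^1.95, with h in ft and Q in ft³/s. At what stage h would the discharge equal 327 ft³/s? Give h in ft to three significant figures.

h − h₀ = (Q/C)^(1/b) = (327/73.8)^(1/1.95) = 2.146 ft
h = 0.41 + 2.146 = 2.556 ft

2.56 ft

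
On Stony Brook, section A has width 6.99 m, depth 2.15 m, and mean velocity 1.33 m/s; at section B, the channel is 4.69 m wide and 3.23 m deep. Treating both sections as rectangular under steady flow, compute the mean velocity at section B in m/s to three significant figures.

Q = A₁V₁ = (6.99×2.15) × 1.33 = 19.99 m³/s
A₂ = 4.69 × 3.23 = 15.15 m²
V₂ = Q/A₂ = 19.99/15.15 = 1.319 m/s

1.32 m/s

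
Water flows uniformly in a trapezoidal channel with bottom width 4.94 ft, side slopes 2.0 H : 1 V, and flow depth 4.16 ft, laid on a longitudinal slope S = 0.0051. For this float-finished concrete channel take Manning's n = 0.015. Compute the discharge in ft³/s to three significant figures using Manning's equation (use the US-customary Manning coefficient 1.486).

A = (b + z·y)·y = (4.94 + 2.0×4.16)×4.16 = 55.16 ft²
P = b + 2y√(1+z²) = 4.94 + 2×4.16×√(1+2.0²) = 23.54 ft
R = A/P = 55.16/23.54 = 2.343 ft
Q = (1.486/n)·A·R^(2/3)·S^(1/2) = (1.486/0.015) × 55.16 × 2.343^(2/3) × 0.0051^(1/2) = 688.4 ft³/s

688 ft³/s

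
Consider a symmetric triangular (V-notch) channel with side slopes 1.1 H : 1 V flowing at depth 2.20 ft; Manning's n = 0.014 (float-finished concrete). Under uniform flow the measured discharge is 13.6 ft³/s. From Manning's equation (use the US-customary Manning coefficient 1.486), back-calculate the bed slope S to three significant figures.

A = z·y² = 1.1×2.20² = 5.324 ft²
P = 2y√(1+z²) = 2×2.20×√(1+1.1²) = 6.541 ft
R = A/P = 5.324/6.541 = 0.8139 ft
S = (Q·n / (1.486·A·R^(2/3)))² = (13.6×0.014 / (1.486×5.324×0.8718))² = 0.0007621

0.000762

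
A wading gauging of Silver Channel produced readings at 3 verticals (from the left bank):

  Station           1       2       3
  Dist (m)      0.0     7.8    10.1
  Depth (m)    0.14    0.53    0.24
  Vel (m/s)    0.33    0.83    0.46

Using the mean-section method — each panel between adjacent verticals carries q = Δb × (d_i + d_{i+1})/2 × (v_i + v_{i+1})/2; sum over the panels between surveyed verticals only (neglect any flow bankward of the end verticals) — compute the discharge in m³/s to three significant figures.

Panel 1-2: Δb = 7.8 m, d̄ = (0.14+0.53)/2 = 0.335, v̄ = (0.33+0.83)/2 = 0.58 → q = 7.8×0.335×0.58 = 1.516 m³/s
Panel 2-3: Δb = 2.3 m, d̄ = (0.53+0.24)/2 = 0.385, v̄ = (0.83+0.46)/2 = 0.645 → q = 2.3×0.385×0.645 = 0.5711 m³/s
Q = Σ q = 2.087 m³/s

2.09 m³/s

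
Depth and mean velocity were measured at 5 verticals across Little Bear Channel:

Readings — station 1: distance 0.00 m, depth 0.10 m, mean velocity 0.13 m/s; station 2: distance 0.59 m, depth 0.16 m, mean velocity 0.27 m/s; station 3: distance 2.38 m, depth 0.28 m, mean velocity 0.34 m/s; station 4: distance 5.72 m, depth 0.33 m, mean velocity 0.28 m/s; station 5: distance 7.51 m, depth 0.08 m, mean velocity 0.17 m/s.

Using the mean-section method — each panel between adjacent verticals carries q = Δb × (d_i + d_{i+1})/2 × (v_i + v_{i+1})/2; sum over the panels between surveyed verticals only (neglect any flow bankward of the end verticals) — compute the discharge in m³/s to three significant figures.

Panel 1-2: Δb = 0.59 m, d̄ = (0.10+0.16)/2 = 0.13, v̄ = (0.13+0.27)/2 = 0.2 → q = 0.59×0.13×0.2 = 0.01534 m³/s
Panel 2-3: Δb = 1.79 m, d̄ = (0.16+0.28)/2 = 0.22, v̄ = (0.27+0.34)/2 = 0.305 → q = 1.79×0.22×0.305 = 0.1201 m³/s
Panel 3-4: Δb = 3.34 m, d̄ = (0.28+0.33)/2 = 0.305, v̄ = (0.34+0.28)/2 = 0.31 → q = 3.34×0.305×0.31 = 0.3158 m³/s
Panel 4-5: Δb = 1.79 m, d̄ = (0.33+0.08)/2 = 0.205, v̄ = (0.28+0.17)/2 = 0.225 → q = 1.79×0.205×0.225 = 0.08256 m³/s
Q = Σ q = 0.5338 m³/s

0.534 m³/s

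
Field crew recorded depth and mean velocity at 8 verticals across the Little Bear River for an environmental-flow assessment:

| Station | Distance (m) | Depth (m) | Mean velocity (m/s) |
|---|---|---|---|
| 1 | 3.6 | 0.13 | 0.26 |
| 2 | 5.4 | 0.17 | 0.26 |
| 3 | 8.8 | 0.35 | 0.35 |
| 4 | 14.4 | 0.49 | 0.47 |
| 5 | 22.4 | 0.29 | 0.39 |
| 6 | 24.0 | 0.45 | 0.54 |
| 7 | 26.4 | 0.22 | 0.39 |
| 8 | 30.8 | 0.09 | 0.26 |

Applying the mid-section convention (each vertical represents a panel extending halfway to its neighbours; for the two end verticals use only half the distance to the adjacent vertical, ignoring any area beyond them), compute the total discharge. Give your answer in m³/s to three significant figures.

w_1 = (5.4 − 3.6)/2 = 0.9 m; q_1 = 0.26 × 0.13 × 0.9 = 0.03042 m³/s
w_2 = (8.8 − 3.6)/2 = 2.6 m; q_2 = 0.26 × 0.17 × 2.6 = 0.1149 m³/s
w_3 = (14.4 − 5.4)/2 = 4.5 m; q_3 = 0.35 × 0.35 × 4.5 = 0.5513 m³/s
w_4 = (22.4 − 8.8)/2 = 6.8 m; q_4 = 0.47 × 0.49 × 6.8 = 1.566 m³/s
w_5 = (24.0 − 14.4)/2 = 4.8 m; q_5 = 0.39 × 0.29 × 4.8 = 0.5429 m³/s
w_6 = (26.4 − 22.4)/2 = 2 m; q_6 = 0.54 × 0.45 × 2 = 0.4860 m³/s
w_7 = (30.8 − 24.0)/2 = 3.4 m; q_7 = 0.39 × 0.22 × 3.4 = 0.2917 m³/s
w_8 = (30.8 − 26.4)/2 = 2.2 m; q_8 = 0.26 × 0.09 × 2.2 = 0.05148 m³/s
Q = Σ qᵢ = 3.635 m³/s

3.63 m³/s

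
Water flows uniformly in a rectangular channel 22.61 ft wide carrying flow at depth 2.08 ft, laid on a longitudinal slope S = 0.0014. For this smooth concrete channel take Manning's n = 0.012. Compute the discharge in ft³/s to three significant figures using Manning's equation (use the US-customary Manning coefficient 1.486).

317 ft³/s

A = b·y = 22.61 × 2.08 = 47.03 ft²
P = b + 2y = 22.61 + 2×2.08 = 26.77 ft
R = A/P = 47.03/26.77 = 1.757 ft
Q = (1.486/n)·A·R^(2/3)·S^(1/2) = (1.486/0.012) × 47.03 × 1.757^(2/3) × 0.0014^(1/2) = 317.3 ft³/s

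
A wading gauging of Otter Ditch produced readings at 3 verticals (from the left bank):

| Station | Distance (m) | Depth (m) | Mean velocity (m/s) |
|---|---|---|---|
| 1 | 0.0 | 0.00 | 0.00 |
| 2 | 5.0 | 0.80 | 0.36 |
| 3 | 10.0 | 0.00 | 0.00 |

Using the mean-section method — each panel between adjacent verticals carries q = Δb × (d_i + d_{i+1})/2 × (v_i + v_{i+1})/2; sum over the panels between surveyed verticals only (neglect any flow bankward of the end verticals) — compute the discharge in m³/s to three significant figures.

Panel 1-2: Δb = 5 m, d̄ = (0.00+0.80)/2 = 0.4, v̄ = (0.00+0.36)/2 = 0.18 → q = 5×0.4×0.18 = 0.3600 m³/s
Panel 2-3: Δb = 5 m, d̄ = (0.80+0.00)/2 = 0.4, v̄ = (0.36+0.00)/2 = 0.18 → q = 5×0.4×0.18 = 0.3600 m³/s
Q = Σ q = 0.7200 m³/s

0.720 m³/s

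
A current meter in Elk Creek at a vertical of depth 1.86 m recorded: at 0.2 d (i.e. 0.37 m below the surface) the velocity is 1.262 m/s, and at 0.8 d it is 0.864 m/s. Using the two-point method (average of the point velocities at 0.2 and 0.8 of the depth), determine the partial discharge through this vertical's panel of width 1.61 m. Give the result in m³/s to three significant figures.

3.18 m³/s

v̄ = (1.262 + 0.864) / 2 = 1.063 m/s
q = v̄ × d × w = 1.063 × 1.86 × 1.61 = 3.183 m³/s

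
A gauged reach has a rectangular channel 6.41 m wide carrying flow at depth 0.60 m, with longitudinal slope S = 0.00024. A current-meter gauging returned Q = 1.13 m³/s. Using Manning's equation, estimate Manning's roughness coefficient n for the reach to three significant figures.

A = b·y = 6.41 × 0.60 = 3.846 m²
P = b + 2y = 6.41 + 2×0.60 = 7.610 m
R = A/P = 3.846/7.610 = 0.5054 m
n = (1/Q)·A·R^(2/3)·S^(1/2) = (1/1.13) × 3.846 × 0.6345 × 0.01549 = 0.03345

0.0335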